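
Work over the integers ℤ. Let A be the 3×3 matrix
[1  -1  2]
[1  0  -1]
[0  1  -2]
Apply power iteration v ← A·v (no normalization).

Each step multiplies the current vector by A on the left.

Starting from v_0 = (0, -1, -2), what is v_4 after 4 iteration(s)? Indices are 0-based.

v_0 = (0, -1, -2).
v_1 = A·v_0 = (-3, 2, 3).
v_2 = A·v_1 = (1, -6, -4).
v_3 = A·v_2 = (-1, 5, 2).
v_4 = A·v_3 = (-2, -3, 1).

v_4 = (-2, -3, 1)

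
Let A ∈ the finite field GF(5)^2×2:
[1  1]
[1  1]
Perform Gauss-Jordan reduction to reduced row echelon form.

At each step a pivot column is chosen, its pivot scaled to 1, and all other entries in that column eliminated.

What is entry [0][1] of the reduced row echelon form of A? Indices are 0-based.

M[0][1] = 1

step 1: normalize row 0 (÷1) = (1, 1)
  row 1: subtract 1×row0 = (0, 0)
skip col 1 (zero from row 1)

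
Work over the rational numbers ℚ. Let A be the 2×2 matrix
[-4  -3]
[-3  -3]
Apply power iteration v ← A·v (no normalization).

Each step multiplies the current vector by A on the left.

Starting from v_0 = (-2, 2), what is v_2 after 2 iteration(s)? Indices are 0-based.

v_2 = (-8, -6)

v_0 = (-2, 2).
v_1 = A·v_0 = (2, 0).
v_2 = A·v_1 = (-8, -6).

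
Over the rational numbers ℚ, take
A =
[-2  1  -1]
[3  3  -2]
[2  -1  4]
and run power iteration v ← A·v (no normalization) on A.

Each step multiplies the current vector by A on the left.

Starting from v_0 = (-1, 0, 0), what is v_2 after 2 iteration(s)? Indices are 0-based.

v_2 = (-5, 1, -1)

v_0 = (-1, 0, 0).
v_1 = A·v_0 = (2, -3, -2).
v_2 = A·v_1 = (-5, 1, -1).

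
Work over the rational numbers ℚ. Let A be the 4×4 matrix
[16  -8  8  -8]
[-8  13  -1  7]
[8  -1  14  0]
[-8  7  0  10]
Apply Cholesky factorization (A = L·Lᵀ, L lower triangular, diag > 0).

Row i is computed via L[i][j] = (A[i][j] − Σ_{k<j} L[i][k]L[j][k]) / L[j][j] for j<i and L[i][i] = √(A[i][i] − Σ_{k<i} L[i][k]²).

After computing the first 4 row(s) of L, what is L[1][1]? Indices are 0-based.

Step 1: L[0][0] = √(16) = 4.
  L[1][0] = (-8) / L[0][0] = -2.
Step 2: L[1][1] = √(9) = 3.
  L[2][0] = (8) / L[0][0] = 2.
  L[2][1] = (3) / L[1][1] = 1.
Step 3: L[2][2] = √(9) = 3.
  L[3][0] = (-8) / L[0][0] = -2.
  L[3][1] = (3) / L[1][1] = 1.
  L[3][2] = (3) / L[2][2] = 1.
Step 4: L[3][3] = √(4) = 2.

L[1][1] = 3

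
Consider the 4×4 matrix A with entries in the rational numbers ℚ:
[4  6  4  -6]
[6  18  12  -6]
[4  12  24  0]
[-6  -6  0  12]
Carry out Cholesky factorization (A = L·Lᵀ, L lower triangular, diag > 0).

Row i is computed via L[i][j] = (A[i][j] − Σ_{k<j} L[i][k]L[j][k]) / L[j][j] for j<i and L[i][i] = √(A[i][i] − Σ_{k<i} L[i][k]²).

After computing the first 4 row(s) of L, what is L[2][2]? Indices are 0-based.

L[2][2] = 4

Step 1: L[0][0] = √(4) = 2.
  L[1][0] = (6) / L[0][0] = 3.
Step 2: L[1][1] = √(9) = 3.
  L[2][0] = (4) / L[0][0] = 2.
  L[2][1] = (6) / L[1][1] = 2.
Step 3: L[2][2] = √(16) = 4.
  L[3][0] = (-6) / L[0][0] = -3.
  L[3][1] = (3) / L[1][1] = 1.
  L[3][2] = (4) / L[2][2] = 1.
Step 4: L[3][3] = √(1) = 1.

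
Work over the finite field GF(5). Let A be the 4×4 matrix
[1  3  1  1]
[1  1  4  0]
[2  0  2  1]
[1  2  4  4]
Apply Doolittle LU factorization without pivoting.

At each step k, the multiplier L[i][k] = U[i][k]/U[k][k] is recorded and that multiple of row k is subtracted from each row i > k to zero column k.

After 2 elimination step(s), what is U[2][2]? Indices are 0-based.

U[2][2] = 1

Step 1: pivot at (0,0) is 1.
  row1 ← row1 − (1)·row0  ⇒  L[1][0]=1, U row1=(0, 3, 3, 4)
  row2 ← row2 − (2)·row0  ⇒  L[2][0]=2, U row2=(0, 4, 0, 4)
  row3 ← row3 − (1)·row0  ⇒  L[3][0]=1, U row3=(0, 4, 3, 3)
Step 2: pivot at (1,1) is 3.
  row2 ← row2 − (3)·row1  ⇒  L[2][1]=3, U row2=(0, 0, 1, 2)
  row3 ← row3 − (3)·row1  ⇒  L[3][1]=3, U row3=(0, 0, 4, 1)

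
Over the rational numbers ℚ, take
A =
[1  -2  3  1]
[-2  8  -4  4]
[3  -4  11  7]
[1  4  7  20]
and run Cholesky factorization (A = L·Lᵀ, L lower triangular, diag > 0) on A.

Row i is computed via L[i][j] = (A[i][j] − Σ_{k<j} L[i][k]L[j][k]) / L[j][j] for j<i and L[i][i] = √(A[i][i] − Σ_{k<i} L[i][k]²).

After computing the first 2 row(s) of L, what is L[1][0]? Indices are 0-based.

L[1][0] = -2

Step 1: L[0][0] = √(1) = 1.
  L[1][0] = (-2) / L[0][0] = -2.
Step 2: L[1][1] = √(4) = 2.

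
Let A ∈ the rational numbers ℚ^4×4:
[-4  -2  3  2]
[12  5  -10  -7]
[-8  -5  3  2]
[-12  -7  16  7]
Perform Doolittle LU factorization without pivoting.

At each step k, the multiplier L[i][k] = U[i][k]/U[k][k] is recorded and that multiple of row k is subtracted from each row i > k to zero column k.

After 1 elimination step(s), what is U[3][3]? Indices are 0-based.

Step 1: pivot at (0,0) is -4.
  row1 ← row1 − (-3)·row0  ⇒  L[1][0]=-3, U row1=(0, -1, -1, -1)
  row2 ← row2 − (2)·row0  ⇒  L[2][0]=2, U row2=(0, -1, -3, -2)
  row3 ← row3 − (3)·row0  ⇒  L[3][0]=3, U row3=(0, -1, 7, 1)

U[3][3] = 1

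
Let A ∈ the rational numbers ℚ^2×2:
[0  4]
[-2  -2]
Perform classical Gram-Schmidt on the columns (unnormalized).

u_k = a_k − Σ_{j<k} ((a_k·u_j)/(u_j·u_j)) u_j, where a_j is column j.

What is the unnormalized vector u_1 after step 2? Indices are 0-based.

Step 1: u_0 = a_0 = (0, -2).
Step 2: u_1 = a_1 − (1)·u_0 = (4, 0).

u_1 = (4, 0)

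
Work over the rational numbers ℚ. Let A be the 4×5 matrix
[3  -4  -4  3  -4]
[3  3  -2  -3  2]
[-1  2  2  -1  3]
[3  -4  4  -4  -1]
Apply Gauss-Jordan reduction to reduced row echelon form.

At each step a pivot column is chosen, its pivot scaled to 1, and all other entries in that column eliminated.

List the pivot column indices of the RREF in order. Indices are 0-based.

[1] R0 /= 3  ⇒  (1, -4/3, -4/3, 1, -4/3)
     R1 -= 3·R0  ⇒  (0, 7, 2, -6, 6)
     R2 -= -1·R0  ⇒  (0, 2/3, 2/3, 0, 5/3)
     R3 -= 3·R0  ⇒  (0, 0, 8, -7, 3)
[2] R1 /= 7  ⇒  (0, 1, 2/7, -6/7, 6/7)
     R0 -= -4/3·R1  ⇒  (1, 0, -20/21, -1/7, -4/21)
     R2 -= 2/3·R1  ⇒  (0, 0, 10/21, 4/7, 23/21)
[3] R2 /= 10/21  ⇒  (0, 0, 1, 6/5, 23/10)
     R0 -= -20/21·R2  ⇒  (1, 0, 0, 1, 2)
     R1 -= 2/7·R2  ⇒  (0, 1, 0, -6/5, 1/5)
     R3 -= 8·R2  ⇒  (0, 0, 0, -83/5, -77/5)
[4] R3 /= -83/5  ⇒  (0, 0, 0, 1, 77/83)
     R0 -= 1·R3  ⇒  (1, 0, 0, 0, 89/83)
     R1 -= -6/5·R3  ⇒  (0, 1, 0, 0, 109/83)
     R2 -= 6/5·R3  ⇒  (0, 0, 1, 0, 197/166)

pivot columns: 0, 1, 2, 3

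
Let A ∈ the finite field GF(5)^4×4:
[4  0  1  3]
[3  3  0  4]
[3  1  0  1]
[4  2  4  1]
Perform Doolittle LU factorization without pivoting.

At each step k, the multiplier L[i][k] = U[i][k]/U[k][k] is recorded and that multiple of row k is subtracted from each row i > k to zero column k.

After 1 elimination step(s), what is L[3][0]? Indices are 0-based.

[col 0] pivot 4
  R1 -= 2*R0 → (0, 3, 3, 3)  (L[1][0] := 2)
  R2 -= 2*R0 → (0, 1, 3, 0)  (L[2][0] := 2)
  R3 -= 1*R0 → (0, 2, 3, 3)  (L[3][0] := 1)

L[3][0] = 1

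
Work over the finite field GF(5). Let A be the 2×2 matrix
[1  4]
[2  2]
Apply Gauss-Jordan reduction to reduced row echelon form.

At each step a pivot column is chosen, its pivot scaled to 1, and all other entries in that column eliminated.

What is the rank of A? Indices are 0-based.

rank = 2

[1] R0 /= 1  ⇒  (1, 4)
     R1 -= 2·R0  ⇒  (0, 4)
[2] R1 /= 4  ⇒  (0, 1)
     R0 -= 4·R1  ⇒  (1, 0)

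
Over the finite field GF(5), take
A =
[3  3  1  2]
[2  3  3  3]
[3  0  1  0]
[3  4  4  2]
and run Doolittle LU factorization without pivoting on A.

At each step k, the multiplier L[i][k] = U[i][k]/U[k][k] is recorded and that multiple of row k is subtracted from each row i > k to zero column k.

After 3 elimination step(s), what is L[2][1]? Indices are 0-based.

k=0: U[0][0]=3
  eliminate (1,0): mult=4, new row 1: (0, 1, 4, 0); set L[1][0]=4
  eliminate (2,0): mult=1, new row 2: (0, 2, 0, 3); set L[2][0]=1
  eliminate (3,0): mult=1, new row 3: (0, 1, 3, 0); set L[3][0]=1
k=1: U[1][1]=1
  eliminate (2,1): mult=2, new row 2: (0, 0, 2, 3); set L[2][1]=2
  eliminate (3,1): mult=1, new row 3: (0, 0, 4, 0); set L[3][1]=1
k=2: U[2][2]=2
  eliminate (3,2): mult=2, new row 3: (0, 0, 0, 4); set L[3][2]=2

L[2][1] = 2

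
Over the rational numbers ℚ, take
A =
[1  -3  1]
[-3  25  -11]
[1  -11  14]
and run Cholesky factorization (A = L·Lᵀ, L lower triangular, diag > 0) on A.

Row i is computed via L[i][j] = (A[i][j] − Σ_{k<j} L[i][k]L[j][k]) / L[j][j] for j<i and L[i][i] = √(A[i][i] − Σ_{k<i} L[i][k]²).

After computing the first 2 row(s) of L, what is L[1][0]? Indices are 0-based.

L[1][0] = -3

Step 1: L[0][0] = √(1) = 1.
  L[1][0] = (-3) / L[0][0] = -3.
Step 2: L[1][1] = √(16) = 4.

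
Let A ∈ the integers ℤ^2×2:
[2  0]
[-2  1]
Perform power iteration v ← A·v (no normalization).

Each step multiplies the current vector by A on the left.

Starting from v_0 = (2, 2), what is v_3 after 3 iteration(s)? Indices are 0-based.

v_0 = (2, 2).
v_1 = A·v_0 = (4, -2).
v_2 = A·v_1 = (8, -10).
v_3 = A·v_2 = (16, -26).

v_3 = (16, -26)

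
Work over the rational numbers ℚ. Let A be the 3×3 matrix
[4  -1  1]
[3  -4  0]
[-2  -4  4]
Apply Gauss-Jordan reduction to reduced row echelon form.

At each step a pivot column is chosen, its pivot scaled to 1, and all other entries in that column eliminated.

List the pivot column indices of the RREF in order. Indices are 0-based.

pivot columns: 0, 1, 2

pivot(0,0)=4: scale R0 → (1, -1/4, 1/4)
  clear (1,0): R1 −= (3)R0 → (0, -13/4, -3/4)
  clear (2,0): R2 −= (-2)R0 → (0, -9/2, 9/2)
pivot(1,1)=-13/4: scale R1 → (0, 1, 3/13)
  clear (0,1): R0 −= (-1/4)R1 → (1, 0, 4/13)
  clear (2,1): R2 −= (-9/2)R1 → (0, 0, 72/13)
pivot(2,2)=72/13: scale R2 → (0, 0, 1)
  clear (0,2): R0 −= (4/13)R2 → (1, 0, 0)
  clear (1,2): R1 −= (3/13)R2 → (0, 1, 0)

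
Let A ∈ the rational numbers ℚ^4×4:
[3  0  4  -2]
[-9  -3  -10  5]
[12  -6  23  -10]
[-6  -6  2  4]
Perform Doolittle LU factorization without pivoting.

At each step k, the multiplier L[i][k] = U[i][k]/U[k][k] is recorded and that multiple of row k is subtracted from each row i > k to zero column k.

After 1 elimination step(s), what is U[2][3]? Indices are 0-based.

Step 1: pivot at (0,0) is 3.
  row1 ← row1 − (-3)·row0  ⇒  L[1][0]=-3, U row1=(0, -3, 2, -1)
  row2 ← row2 − (4)·row0  ⇒  L[2][0]=4, U row2=(0, -6, 7, -2)
  row3 ← row3 − (-2)·row0  ⇒  L[3][0]=-2, U row3=(0, -6, 10, 0)

U[2][3] = -2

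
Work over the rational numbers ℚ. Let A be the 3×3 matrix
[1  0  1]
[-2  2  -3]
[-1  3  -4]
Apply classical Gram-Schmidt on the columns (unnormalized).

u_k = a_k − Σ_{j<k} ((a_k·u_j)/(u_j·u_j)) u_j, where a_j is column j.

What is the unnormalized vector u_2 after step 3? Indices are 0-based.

Step 1: u_0 = a_0 = (1, -2, -1).
Step 2: u_1 = a_1 − (-7/6)·u_0 = (7/6, -1/3, 11/6).
Step 3: u_2 = a_2 − (11/6)·u_0 − (-31/29)·u_1 = (12/29, 9/29, -6/29).

u_2 = (12/29, 9/29, -6/29)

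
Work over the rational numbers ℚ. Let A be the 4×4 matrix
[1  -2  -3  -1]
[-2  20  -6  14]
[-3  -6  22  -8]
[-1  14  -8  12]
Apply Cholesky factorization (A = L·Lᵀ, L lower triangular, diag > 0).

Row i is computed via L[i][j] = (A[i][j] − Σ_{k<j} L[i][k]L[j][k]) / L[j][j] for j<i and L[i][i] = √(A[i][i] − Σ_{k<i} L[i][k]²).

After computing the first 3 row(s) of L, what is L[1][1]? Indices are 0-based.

Step 1: L[0][0] = √(1) = 1.
  L[1][0] = (-2) / L[0][0] = -2.
Step 2: L[1][1] = √(16) = 4.
  L[2][0] = (-3) / L[0][0] = -3.
  L[2][1] = (-12) / L[1][1] = -3.
Step 3: L[2][2] = √(4) = 2.

L[1][1] = 4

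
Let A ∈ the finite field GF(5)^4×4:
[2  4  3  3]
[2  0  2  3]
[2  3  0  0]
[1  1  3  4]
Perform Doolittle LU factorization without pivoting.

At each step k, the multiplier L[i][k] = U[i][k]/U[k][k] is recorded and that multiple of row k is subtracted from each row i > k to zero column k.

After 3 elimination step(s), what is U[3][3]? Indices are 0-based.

U[3][3] = 4

[col 0] pivot 2
  R1 -= 1*R0 → (0, 1, 4, 0)  (L[1][0] := 1)
  R2 -= 1*R0 → (0, 4, 2, 2)  (L[2][0] := 1)
  R3 -= 3*R0 → (0, 4, 4, 0)  (L[3][0] := 3)
[col 1] pivot 1
  R2 -= 4*R1 → (0, 0, 1, 2)  (L[2][1] := 4)
  R3 -= 4*R1 → (0, 0, 3, 0)  (L[3][1] := 4)
[col 2] pivot 1
  R3 -= 3*R2 → (0, 0, 0, 4)  (L[3][2] := 3)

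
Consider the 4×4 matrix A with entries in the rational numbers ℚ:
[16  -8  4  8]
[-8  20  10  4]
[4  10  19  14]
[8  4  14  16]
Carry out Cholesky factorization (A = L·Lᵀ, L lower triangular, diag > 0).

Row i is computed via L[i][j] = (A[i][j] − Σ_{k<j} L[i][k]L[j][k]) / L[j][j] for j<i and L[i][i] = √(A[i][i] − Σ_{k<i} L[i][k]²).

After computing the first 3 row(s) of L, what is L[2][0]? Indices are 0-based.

L[2][0] = 1

Step 1: L[0][0] = √(16) = 4.
  L[1][0] = (-8) / L[0][0] = -2.
Step 2: L[1][1] = √(16) = 4.
  L[2][0] = (4) / L[0][0] = 1.
  L[2][1] = (12) / L[1][1] = 3.
Step 3: L[2][2] = √(9) = 3.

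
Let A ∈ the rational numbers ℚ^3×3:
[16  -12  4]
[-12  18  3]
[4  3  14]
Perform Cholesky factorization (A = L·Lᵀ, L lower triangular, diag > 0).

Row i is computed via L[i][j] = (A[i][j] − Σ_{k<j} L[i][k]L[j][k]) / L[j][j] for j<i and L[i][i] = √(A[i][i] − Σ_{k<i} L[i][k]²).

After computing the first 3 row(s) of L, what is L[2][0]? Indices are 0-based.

L[2][0] = 1

Step 1: L[0][0] = √(16) = 4.
  L[1][0] = (-12) / L[0][0] = -3.
Step 2: L[1][1] = √(9) = 3.
  L[2][0] = (4) / L[0][0] = 1.
  L[2][1] = (6) / L[1][1] = 2.
Step 3: L[2][2] = √(9) = 3.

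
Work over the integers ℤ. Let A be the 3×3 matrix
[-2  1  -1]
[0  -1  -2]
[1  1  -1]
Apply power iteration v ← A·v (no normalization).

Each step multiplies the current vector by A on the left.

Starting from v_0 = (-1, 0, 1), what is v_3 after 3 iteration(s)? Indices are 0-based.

v_0 = (-1, 0, 1).
v_1 = A·v_0 = (1, -2, -2).
v_2 = A·v_1 = (-2, 6, 1).
v_3 = A·v_2 = (9, -8, 3).

v_3 = (9, -8, 3)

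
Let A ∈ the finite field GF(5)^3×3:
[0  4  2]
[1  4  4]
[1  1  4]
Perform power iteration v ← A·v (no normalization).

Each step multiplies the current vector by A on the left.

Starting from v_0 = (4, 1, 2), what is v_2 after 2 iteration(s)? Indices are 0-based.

v_0 = (4, 1, 2).
v_1 = A·v_0 = (3, 1, 3).
v_2 = A·v_1 = (0, 4, 1).

v_2 = (0, 4, 1)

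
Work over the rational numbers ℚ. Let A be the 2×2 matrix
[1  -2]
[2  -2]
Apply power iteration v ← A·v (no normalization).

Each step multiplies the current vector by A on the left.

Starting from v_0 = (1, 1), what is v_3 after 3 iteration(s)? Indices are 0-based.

v_3 = (3, 2)

v_0 = (1, 1).
v_1 = A·v_0 = (-1, 0).
v_2 = A·v_1 = (-1, -2).
v_3 = A·v_2 = (3, 2).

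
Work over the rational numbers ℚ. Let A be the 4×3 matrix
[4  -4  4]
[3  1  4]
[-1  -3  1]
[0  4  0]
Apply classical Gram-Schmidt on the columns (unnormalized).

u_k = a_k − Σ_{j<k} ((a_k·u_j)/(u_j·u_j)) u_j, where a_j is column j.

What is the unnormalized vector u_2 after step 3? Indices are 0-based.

u_2 = (-14/31, 71/62, 101/62, 15/31)

Step 1: u_0 = a_0 = (4, 3, -1, 0).
Step 2: u_1 = a_1 − (-5/13)·u_0 = (-32/13, 28/13, -44/13, 4).
Step 3: u_2 = a_2 − (27/26)·u_0 − (-15/124)·u_1 = (-14/31, 71/62, 101/62, 15/31).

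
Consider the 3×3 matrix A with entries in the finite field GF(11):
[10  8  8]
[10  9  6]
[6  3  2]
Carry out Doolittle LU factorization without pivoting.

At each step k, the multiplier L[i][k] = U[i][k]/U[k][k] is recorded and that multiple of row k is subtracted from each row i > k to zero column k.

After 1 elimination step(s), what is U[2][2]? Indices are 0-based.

Step 1: pivot at (0,0) is 10.
  row1 ← row1 − (1)·row0  ⇒  L[1][0]=1, U row1=(0, 1, 9)
  row2 ← row2 − (5)·row0  ⇒  L[2][0]=5, U row2=(0, 7, 6)

U[2][2] = 6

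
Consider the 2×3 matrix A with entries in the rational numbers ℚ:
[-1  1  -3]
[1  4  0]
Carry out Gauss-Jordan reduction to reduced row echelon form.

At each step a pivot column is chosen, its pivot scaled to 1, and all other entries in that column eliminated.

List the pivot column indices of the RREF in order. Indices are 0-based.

pivot columns: 0, 1

[1] R0 /= -1  ⇒  (1, -1, 3)
     R1 -= 1·R0  ⇒  (0, 5, -3)
[2] R1 /= 5  ⇒  (0, 1, -3/5)
     R0 -= -1·R1  ⇒  (1, 0, 12/5)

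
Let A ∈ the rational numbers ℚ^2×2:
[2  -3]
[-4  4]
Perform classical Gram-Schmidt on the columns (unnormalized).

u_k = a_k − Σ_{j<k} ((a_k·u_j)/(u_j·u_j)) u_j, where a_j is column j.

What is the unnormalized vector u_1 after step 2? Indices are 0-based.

Step 1: u_0 = a_0 = (2, -4).
Step 2: u_1 = a_1 − (-11/10)·u_0 = (-4/5, -2/5).

u_1 = (-4/5, -2/5)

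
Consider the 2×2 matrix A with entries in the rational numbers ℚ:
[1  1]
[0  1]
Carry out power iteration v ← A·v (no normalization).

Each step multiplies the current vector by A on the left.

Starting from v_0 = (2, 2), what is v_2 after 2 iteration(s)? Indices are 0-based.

v_0 = (2, 2).
v_1 = A·v_0 = (4, 2).
v_2 = A·v_1 = (6, 2).

v_2 = (6, 2)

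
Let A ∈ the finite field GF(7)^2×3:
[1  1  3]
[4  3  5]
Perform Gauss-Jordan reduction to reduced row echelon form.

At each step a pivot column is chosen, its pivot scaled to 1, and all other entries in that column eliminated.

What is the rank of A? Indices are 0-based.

rank = 2

[1] R0 /= 1  ⇒  (1, 1, 3)
     R1 -= 4·R0  ⇒  (0, 6, 0)
[2] R1 /= 6  ⇒  (0, 1, 0)
     R0 -= 1·R1  ⇒  (1, 0, 3)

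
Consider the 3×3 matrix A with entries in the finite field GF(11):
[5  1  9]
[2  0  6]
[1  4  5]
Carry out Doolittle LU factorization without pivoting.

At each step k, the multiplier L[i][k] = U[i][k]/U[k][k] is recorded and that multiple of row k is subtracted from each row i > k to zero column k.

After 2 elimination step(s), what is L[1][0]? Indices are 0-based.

Step 1: pivot at (0,0) is 5.
  row1 ← row1 − (7)·row0  ⇒  L[1][0]=7, U row1=(0, 4, 9)
  row2 ← row2 − (9)·row0  ⇒  L[2][0]=9, U row2=(0, 6, 1)
Step 2: pivot at (1,1) is 4.
  row2 ← row2 − (7)·row1  ⇒  L[2][1]=7, U row2=(0, 0, 4)

L[1][0] = 7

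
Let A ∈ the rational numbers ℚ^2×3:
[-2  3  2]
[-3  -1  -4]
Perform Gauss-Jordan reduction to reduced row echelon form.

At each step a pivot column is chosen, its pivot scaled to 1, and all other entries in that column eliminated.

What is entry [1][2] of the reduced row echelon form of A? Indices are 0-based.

pivot(0,0)=-2: scale R0 → (1, -3/2, -1)
  clear (1,0): R1 −= (-3)R0 → (0, -11/2, -7)
pivot(1,1)=-11/2: scale R1 → (0, 1, 14/11)
  clear (0,1): R0 −= (-3/2)R1 → (1, 0, 10/11)

M[1][2] = 14/11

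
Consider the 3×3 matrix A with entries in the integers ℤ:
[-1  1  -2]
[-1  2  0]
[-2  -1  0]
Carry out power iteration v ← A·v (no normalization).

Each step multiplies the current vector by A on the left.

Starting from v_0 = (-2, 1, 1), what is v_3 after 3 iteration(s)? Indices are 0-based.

v_0 = (-2, 1, 1).
v_1 = A·v_0 = (1, 4, 3).
v_2 = A·v_1 = (-3, 7, -6).
v_3 = A·v_2 = (22, 17, -1).

v_3 = (22, 17, -1)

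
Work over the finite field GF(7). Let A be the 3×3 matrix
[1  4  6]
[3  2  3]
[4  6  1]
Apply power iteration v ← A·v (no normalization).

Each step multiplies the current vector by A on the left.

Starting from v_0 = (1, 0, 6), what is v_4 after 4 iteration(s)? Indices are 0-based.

v_4 = (2, 2, 5)

v_0 = (1, 0, 6).
v_1 = A·v_0 = (2, 0, 3).
v_2 = A·v_1 = (6, 1, 4).
v_3 = A·v_2 = (6, 4, 6).
v_4 = A·v_3 = (2, 2, 5).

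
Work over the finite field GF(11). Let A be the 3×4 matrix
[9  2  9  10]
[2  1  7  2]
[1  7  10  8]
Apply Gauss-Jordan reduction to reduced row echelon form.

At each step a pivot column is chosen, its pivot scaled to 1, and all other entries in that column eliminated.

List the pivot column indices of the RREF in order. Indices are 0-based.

step 1: normalize row 0 (÷9) = (1, 10, 1, 6)
  row 1: subtract 2×row0 = (0, 3, 5, 1)
  row 2: subtract 1×row0 = (0, 8, 9, 2)
step 2: normalize row 1 (÷3) = (0, 1, 9, 4)
  row 0: subtract 10×row1 = (1, 0, 10, 10)
  row 2: subtract 8×row1 = (0, 0, 3, 3)
step 3: normalize row 2 (÷3) = (0, 0, 1, 1)
  row 0: subtract 10×row2 = (1, 0, 0, 0)
  row 1: subtract 9×row2 = (0, 1, 0, 6)

pivot columns: 0, 1, 2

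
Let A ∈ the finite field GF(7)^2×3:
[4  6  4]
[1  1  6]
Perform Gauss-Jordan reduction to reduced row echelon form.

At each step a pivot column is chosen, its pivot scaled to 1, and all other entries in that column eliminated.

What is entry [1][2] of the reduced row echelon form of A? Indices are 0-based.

M[1][2] = 4

step 1: normalize row 0 (÷4) = (1, 5, 1)
  row 1: subtract 1×row0 = (0, 3, 5)
step 2: normalize row 1 (÷3) = (0, 1, 4)
  row 0: subtract 5×row1 = (1, 0, 2)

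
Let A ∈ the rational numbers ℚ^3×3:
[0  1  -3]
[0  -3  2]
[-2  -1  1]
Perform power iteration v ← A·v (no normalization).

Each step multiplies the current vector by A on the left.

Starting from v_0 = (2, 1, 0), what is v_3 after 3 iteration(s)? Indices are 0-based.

v_3 = (11, -5, -27)

v_0 = (2, 1, 0).
v_1 = A·v_0 = (1, -3, -5).
v_2 = A·v_1 = (12, -1, -4).
v_3 = A·v_2 = (11, -5, -27).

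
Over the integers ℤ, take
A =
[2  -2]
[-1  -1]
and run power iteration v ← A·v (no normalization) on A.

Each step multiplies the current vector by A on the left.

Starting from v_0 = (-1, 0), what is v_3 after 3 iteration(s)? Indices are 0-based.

v_0 = (-1, 0).
v_1 = A·v_0 = (-2, 1).
v_2 = A·v_1 = (-6, 1).
v_3 = A·v_2 = (-14, 5).

v_3 = (-14, 5)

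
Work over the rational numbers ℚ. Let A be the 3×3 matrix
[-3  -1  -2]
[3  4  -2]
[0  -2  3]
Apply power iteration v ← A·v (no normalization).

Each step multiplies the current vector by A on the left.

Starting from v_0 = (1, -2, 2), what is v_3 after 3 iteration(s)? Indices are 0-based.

v_0 = (1, -2, 2).
v_1 = A·v_0 = (-5, -9, 10).
v_2 = A·v_1 = (4, -71, 48).
v_3 = A·v_2 = (-37, -368, 286).

v_3 = (-37, -368, 286)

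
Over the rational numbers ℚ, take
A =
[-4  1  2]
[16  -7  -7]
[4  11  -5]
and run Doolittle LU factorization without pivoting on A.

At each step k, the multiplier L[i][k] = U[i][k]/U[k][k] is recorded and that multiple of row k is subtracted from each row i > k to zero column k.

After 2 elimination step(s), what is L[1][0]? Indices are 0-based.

L[1][0] = -4

Step 1: pivot at (0,0) is -4.
  row1 ← row1 − (-4)·row0  ⇒  L[1][0]=-4, U row1=(0, -3, 1)
  row2 ← row2 − (-1)·row0  ⇒  L[2][0]=-1, U row2=(0, 12, -3)
Step 2: pivot at (1,1) is -3.
  row2 ← row2 − (-4)·row1  ⇒  L[2][1]=-4, U row2=(0, 0, 1)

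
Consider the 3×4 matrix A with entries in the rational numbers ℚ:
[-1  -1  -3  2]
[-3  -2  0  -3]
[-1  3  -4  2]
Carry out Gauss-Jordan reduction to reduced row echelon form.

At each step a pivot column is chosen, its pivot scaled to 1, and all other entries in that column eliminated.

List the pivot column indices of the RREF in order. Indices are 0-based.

step 1: normalize row 0 (÷-1) = (1, 1, 3, -2)
  row 1: subtract -3×row0 = (0, 1, 9, -9)
  row 2: subtract -1×row0 = (0, 4, -1, 0)
step 2: normalize row 1 (÷1) = (0, 1, 9, -9)
  row 0: subtract 1×row1 = (1, 0, -6, 7)
  row 2: subtract 4×row1 = (0, 0, -37, 36)
step 3: normalize row 2 (÷-37) = (0, 0, 1, -36/37)
  row 0: subtract -6×row2 = (1, 0, 0, 43/37)
  row 1: subtract 9×row2 = (0, 1, 0, -9/37)

pivot columns: 0, 1, 2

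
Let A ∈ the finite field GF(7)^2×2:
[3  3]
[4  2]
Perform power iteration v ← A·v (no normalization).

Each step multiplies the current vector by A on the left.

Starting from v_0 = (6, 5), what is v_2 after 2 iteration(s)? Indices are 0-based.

v_2 = (5, 4)

v_0 = (6, 5).
v_1 = A·v_0 = (5, 6).
v_2 = A·v_1 = (5, 4).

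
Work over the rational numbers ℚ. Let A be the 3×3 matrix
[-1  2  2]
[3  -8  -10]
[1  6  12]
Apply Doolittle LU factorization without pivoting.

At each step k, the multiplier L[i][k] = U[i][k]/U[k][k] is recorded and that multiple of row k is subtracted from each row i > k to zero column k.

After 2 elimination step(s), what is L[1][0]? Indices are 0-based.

k=0: U[0][0]=-1
  eliminate (1,0): mult=-3, new row 1: (0, -2, -4); set L[1][0]=-3
  eliminate (2,0): mult=-1, new row 2: (0, 8, 14); set L[2][0]=-1
k=1: U[1][1]=-2
  eliminate (2,1): mult=-4, new row 2: (0, 0, -2); set L[2][1]=-4

L[1][0] = -3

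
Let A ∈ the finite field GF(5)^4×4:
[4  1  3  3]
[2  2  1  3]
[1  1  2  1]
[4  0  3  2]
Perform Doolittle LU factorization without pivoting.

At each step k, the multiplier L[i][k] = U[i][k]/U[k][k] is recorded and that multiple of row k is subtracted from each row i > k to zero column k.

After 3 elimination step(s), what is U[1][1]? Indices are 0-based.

U[1][1] = 4

Step 1: pivot at (0,0) is 4.
  row1 ← row1 − (3)·row0  ⇒  L[1][0]=3, U row1=(0, 4, 2, 4)
  row2 ← row2 − (4)·row0  ⇒  L[2][0]=4, U row2=(0, 2, 0, 4)
  row3 ← row3 − (1)·row0  ⇒  L[3][0]=1, U row3=(0, 4, 0, 4)
Step 2: pivot at (1,1) is 4.
  row2 ← row2 − (3)·row1  ⇒  L[2][1]=3, U row2=(0, 0, 4, 2)
  row3 ← row3 − (1)·row1  ⇒  L[3][1]=1, U row3=(0, 0, 3, 0)
Step 3: pivot at (2,2) is 4.
  row3 ← row3 − (2)·row2  ⇒  L[3][2]=2, U row3=(0, 0, 0, 1)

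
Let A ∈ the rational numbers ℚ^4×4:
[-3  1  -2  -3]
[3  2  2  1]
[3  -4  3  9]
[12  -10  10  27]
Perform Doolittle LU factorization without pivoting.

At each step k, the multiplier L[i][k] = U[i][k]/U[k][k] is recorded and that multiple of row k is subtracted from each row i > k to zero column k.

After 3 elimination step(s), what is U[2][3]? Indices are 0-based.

k=0: U[0][0]=-3
  eliminate (1,0): mult=-1, new row 1: (0, 3, 0, -2); set L[1][0]=-1
  eliminate (2,0): mult=-1, new row 2: (0, -3, 1, 6); set L[2][0]=-1
  eliminate (3,0): mult=-4, new row 3: (0, -6, 2, 15); set L[3][0]=-4
k=1: U[1][1]=3
  eliminate (2,1): mult=-1, new row 2: (0, 0, 1, 4); set L[2][1]=-1
  eliminate (3,1): mult=-2, new row 3: (0, 0, 2, 11); set L[3][1]=-2
k=2: U[2][2]=1
  eliminate (3,2): mult=2, new row 3: (0, 0, 0, 3); set L[3][2]=2

U[2][3] = 4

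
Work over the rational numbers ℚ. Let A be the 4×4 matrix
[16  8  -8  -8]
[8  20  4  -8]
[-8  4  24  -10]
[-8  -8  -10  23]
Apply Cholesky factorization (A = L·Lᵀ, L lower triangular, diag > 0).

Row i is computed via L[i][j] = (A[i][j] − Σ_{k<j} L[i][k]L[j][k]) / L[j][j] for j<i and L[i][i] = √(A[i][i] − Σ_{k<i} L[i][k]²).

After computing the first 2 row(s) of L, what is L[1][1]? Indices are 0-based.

Step 1: L[0][0] = √(16) = 4.
  L[1][0] = (8) / L[0][0] = 2.
Step 2: L[1][1] = √(16) = 4.

L[1][1] = 4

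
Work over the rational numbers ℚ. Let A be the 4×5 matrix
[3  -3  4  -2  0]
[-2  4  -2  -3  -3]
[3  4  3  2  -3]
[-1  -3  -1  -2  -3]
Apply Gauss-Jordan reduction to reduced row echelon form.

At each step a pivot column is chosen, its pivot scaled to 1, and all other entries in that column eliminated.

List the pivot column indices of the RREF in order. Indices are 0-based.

pivot columns: 0, 1, 2, 3

step 1: normalize row 0 (÷3) = (1, -1, 4/3, -2/3, 0)
  row 1: subtract -2×row0 = (0, 2, 2/3, -13/3, -3)
  row 2: subtract 3×row0 = (0, 7, -1, 4, -3)
  row 3: subtract -1×row0 = (0, -4, 1/3, -8/3, -3)
step 2: normalize row 1 (÷2) = (0, 1, 1/3, -13/6, -3/2)
  row 0: subtract -1×row1 = (1, 0, 5/3, -17/6, -3/2)
  row 2: subtract 7×row1 = (0, 0, -10/3, 115/6, 15/2)
  row 3: subtract -4×row1 = (0, 0, 5/3, -34/3, -9)
step 3: normalize row 2 (÷-10/3) = (0, 0, 1, -23/4, -9/4)
  row 0: subtract 5/3×row2 = (1, 0, 0, 27/4, 9/4)
  row 1: subtract 1/3×row2 = (0, 1, 0, -1/4, -3/4)
  row 3: subtract 5/3×row2 = (0, 0, 0, -7/4, -21/4)
step 4: normalize row 3 (÷-7/4) = (0, 0, 0, 1, 3)
  row 0: subtract 27/4×row3 = (1, 0, 0, 0, -18)
  row 1: subtract -1/4×row3 = (0, 1, 0, 0, 0)
  row 2: subtract -23/4×row3 = (0, 0, 1, 0, 15)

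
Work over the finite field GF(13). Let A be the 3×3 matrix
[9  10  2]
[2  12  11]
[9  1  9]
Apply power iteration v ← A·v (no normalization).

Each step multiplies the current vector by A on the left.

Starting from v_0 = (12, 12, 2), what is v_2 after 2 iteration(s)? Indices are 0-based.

v_0 = (12, 12, 2).
v_1 = A·v_0 = (11, 8, 8).
v_2 = A·v_1 = (0, 11, 10).

v_2 = (0, 11, 10)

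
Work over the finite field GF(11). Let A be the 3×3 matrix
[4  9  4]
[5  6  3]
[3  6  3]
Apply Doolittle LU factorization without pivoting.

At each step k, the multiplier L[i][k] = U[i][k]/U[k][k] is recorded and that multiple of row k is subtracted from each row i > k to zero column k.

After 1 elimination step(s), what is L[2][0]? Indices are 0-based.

[col 0] pivot 4
  R1 -= 4*R0 → (0, 3, 9)  (L[1][0] := 4)
  R2 -= 9*R0 → (0, 2, 0)  (L[2][0] := 9)

L[2][0] = 9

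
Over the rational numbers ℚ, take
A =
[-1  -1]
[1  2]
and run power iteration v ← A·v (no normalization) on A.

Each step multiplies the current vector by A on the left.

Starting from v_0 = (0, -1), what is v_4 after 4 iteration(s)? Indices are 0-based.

v_4 = (3, -8)

v_0 = (0, -1).
v_1 = A·v_0 = (1, -2).
v_2 = A·v_1 = (1, -3).
v_3 = A·v_2 = (2, -5).
v_4 = A·v_3 = (3, -8).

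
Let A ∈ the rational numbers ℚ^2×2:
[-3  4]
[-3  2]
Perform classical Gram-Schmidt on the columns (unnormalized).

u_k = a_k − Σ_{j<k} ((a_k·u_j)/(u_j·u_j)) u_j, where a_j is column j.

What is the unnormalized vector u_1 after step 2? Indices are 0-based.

Step 1: u_0 = a_0 = (-3, -3).
Step 2: u_1 = a_1 − (-1)·u_0 = (1, -1).

u_1 = (1, -1)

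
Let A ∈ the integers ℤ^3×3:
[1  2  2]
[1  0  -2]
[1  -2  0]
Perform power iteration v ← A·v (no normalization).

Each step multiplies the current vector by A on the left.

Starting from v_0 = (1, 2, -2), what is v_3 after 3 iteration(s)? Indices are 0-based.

v_0 = (1, 2, -2).
v_1 = A·v_0 = (1, 5, -3).
v_2 = A·v_1 = (5, 7, -9).
v_3 = A·v_2 = (1, 23, -9).

v_3 = (1, 23, -9)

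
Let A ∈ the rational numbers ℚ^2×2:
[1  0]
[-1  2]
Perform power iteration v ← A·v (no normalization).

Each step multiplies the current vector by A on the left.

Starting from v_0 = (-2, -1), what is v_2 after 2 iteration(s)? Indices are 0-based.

v_0 = (-2, -1).
v_1 = A·v_0 = (-2, 0).
v_2 = A·v_1 = (-2, 2).

v_2 = (-2, 2)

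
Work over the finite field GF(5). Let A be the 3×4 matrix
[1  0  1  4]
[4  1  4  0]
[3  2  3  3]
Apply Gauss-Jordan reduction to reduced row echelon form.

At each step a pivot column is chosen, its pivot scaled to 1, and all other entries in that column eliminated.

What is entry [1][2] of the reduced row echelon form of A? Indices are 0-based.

[1] R0 /= 1  ⇒  (1, 0, 1, 4)
     R1 -= 4·R0  ⇒  (0, 1, 0, 4)
     R2 -= 3·R0  ⇒  (0, 2, 0, 1)
[2] R1 /= 1  ⇒  (0, 1, 0, 4)
     R2 -= 2·R1  ⇒  (0, 0, 0, 3)
column 2 empty below row 2
[3] R2 /= 3  ⇒  (0, 0, 0, 1)
     R0 -= 4·R2  ⇒  (1, 0, 1, 0)
     R1 -= 4·R2  ⇒  (0, 1, 0, 0)

M[1][2] = 0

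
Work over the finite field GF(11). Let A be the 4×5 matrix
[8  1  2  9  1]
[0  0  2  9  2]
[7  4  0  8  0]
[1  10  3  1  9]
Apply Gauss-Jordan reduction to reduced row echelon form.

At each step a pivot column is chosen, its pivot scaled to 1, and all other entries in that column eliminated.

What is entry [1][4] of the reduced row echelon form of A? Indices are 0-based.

step 1: normalize row 0 (÷8) = (1, 7, 3, 8, 7)
  row 2: subtract 7×row0 = (0, 10, 1, 7, 6)
  row 3: subtract 1×row0 = (0, 3, 0, 4, 2)
step 2: exchange rows 1,2
step 2: normalize row 1 (÷10) = (0, 1, 10, 4, 5)
  row 0: subtract 7×row1 = (1, 0, 10, 2, 5)
  row 3: subtract 3×row1 = (0, 0, 3, 3, 9)
step 3: normalize row 2 (÷2) = (0, 0, 1, 10, 1)
  row 0: subtract 10×row2 = (1, 0, 0, 1, 6)
  row 1: subtract 10×row2 = (0, 1, 0, 3, 6)
  row 3: subtract 3×row2 = (0, 0, 0, 6, 6)
step 4: normalize row 3 (÷6) = (0, 0, 0, 1, 1)
  row 0: subtract 1×row3 = (1, 0, 0, 0, 5)
  row 1: subtract 3×row3 = (0, 1, 0, 0, 3)
  row 2: subtract 10×row3 = (0, 0, 1, 0, 2)

M[1][4] = 3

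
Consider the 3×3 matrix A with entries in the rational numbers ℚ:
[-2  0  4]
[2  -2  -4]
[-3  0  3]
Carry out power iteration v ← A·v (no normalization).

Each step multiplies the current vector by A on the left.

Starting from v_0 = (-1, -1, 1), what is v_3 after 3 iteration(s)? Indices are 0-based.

v_3 = (-24, 32, -36)

v_0 = (-1, -1, 1).
v_1 = A·v_0 = (6, -4, 6).
v_2 = A·v_1 = (12, -4, 0).
v_3 = A·v_2 = (-24, 32, -36).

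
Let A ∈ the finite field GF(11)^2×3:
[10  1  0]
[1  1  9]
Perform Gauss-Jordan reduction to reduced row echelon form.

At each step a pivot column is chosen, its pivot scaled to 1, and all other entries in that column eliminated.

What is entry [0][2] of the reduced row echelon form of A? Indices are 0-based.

M[0][2] = 10

pivot(0,0)=10: scale R0 → (1, 10, 0)
  clear (1,0): R1 −= (1)R0 → (0, 2, 9)
pivot(1,1)=2: scale R1 → (0, 1, 10)
  clear (0,1): R0 −= (10)R1 → (1, 0, 10)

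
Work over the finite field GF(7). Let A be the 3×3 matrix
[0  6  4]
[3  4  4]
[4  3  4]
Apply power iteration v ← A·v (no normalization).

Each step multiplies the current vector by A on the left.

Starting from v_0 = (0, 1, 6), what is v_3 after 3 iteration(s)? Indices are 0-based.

v_3 = (0, 5, 6)

v_0 = (0, 1, 6).
v_1 = A·v_0 = (2, 0, 6).
v_2 = A·v_1 = (3, 2, 4).
v_3 = A·v_2 = (0, 5, 6).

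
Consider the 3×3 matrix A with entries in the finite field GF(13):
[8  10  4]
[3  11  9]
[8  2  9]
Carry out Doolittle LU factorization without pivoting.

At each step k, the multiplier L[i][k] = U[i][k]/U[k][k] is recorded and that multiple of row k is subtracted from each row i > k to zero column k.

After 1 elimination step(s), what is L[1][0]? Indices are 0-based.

L[1][0] = 2

[col 0] pivot 8
  R1 -= 2*R0 → (0, 4, 1)  (L[1][0] := 2)
  R2 -= 1*R0 → (0, 5, 5)  (L[2][0] := 1)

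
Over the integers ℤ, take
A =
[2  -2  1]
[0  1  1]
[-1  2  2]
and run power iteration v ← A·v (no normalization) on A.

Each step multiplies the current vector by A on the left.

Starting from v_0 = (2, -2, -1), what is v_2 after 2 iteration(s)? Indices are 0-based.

v_0 = (2, -2, -1).
v_1 = A·v_0 = (7, -3, -8).
v_2 = A·v_1 = (12, -11, -29).

v_2 = (12, -11, -29)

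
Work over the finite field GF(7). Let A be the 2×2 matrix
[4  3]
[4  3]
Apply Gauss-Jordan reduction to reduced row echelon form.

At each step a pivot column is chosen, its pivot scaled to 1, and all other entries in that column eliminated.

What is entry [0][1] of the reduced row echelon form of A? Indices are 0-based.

M[0][1] = 6

pivot(0,0)=4: scale R0 → (1, 6)
  clear (1,0): R1 −= (4)R0 → (0, 0)
col 1: no nonzero at/below row 1; advance.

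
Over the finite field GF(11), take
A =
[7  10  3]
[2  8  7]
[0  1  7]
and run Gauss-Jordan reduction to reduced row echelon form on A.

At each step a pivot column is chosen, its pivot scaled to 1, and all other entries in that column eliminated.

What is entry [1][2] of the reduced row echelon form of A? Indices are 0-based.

step 1: normalize row 0 (÷7) = (1, 3, 2)
  row 1: subtract 2×row0 = (0, 2, 3)
step 2: normalize row 1 (÷2) = (0, 1, 7)
  row 0: subtract 3×row1 = (1, 0, 3)
  row 2: subtract 1×row1 = (0, 0, 0)
skip col 2 (zero from row 2)

M[1][2] = 7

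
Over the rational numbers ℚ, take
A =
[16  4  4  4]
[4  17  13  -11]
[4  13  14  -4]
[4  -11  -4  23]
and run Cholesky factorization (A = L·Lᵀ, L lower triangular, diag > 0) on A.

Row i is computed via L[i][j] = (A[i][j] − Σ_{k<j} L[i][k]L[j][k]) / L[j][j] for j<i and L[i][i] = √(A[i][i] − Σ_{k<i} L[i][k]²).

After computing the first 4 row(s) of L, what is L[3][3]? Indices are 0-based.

Step 1: L[0][0] = √(16) = 4.
  L[1][0] = (4) / L[0][0] = 1.
Step 2: L[1][1] = √(16) = 4.
  L[2][0] = (4) / L[0][0] = 1.
  L[2][1] = (12) / L[1][1] = 3.
Step 3: L[2][2] = √(4) = 2.
  L[3][0] = (4) / L[0][0] = 1.
  L[3][1] = (-12) / L[1][1] = -3.
  L[3][2] = (4) / L[2][2] = 2.
Step 4: L[3][3] = √(9) = 3.

L[3][3] = 3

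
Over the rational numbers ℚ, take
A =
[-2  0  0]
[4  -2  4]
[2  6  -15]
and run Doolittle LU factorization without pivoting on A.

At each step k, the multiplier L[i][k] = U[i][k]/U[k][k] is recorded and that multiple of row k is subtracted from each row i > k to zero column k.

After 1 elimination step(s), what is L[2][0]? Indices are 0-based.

[col 0] pivot -2
  R1 -= -2*R0 → (0, -2, 4)  (L[1][0] := -2)
  R2 -= -1*R0 → (0, 6, -15)  (L[2][0] := -1)

L[2][0] = -1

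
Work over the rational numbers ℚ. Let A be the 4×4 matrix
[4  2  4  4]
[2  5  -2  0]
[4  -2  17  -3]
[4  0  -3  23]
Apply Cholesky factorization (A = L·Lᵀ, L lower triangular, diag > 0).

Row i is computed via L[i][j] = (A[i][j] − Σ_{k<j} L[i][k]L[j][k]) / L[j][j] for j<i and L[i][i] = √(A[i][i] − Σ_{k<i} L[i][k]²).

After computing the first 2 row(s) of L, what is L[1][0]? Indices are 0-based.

L[1][0] = 1

Step 1: L[0][0] = √(4) = 2.
  L[1][0] = (2) / L[0][0] = 1.
Step 2: L[1][1] = √(4) = 2.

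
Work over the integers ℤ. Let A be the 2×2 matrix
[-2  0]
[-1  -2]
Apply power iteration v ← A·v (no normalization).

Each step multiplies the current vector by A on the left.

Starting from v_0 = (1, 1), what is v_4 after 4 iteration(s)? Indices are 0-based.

v_4 = (16, 48)

v_0 = (1, 1).
v_1 = A·v_0 = (-2, -3).
v_2 = A·v_1 = (4, 8).
v_3 = A·v_2 = (-8, -20).
v_4 = A·v_3 = (16, 48).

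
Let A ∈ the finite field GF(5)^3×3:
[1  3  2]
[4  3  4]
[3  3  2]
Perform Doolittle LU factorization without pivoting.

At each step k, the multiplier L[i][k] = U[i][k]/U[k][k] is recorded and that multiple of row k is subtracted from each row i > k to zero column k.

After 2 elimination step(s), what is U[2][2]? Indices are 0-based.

Step 1: pivot at (0,0) is 1.
  row1 ← row1 − (4)·row0  ⇒  L[1][0]=4, U row1=(0, 1, 1)
  row2 ← row2 − (3)·row0  ⇒  L[2][0]=3, U row2=(0, 4, 1)
Step 2: pivot at (1,1) is 1.
  row2 ← row2 − (4)·row1  ⇒  L[2][1]=4, U row2=(0, 0, 2)

U[2][2] = 2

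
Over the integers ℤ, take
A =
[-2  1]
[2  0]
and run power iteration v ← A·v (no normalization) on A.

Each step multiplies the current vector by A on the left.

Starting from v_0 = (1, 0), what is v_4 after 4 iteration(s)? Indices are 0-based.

v_4 = (44, -32)

v_0 = (1, 0).
v_1 = A·v_0 = (-2, 2).
v_2 = A·v_1 = (6, -4).
v_3 = A·v_2 = (-16, 12).
v_4 = A·v_3 = (44, -32).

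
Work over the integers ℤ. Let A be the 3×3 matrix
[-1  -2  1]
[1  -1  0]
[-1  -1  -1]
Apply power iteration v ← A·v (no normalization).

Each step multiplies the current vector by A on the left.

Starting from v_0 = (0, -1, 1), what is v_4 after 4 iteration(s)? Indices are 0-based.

v_4 = (24, 4, 3)

v_0 = (0, -1, 1).
v_1 = A·v_0 = (3, 1, 0).
v_2 = A·v_1 = (-5, 2, -4).
v_3 = A·v_2 = (-3, -7, 7).
v_4 = A·v_3 = (24, 4, 3).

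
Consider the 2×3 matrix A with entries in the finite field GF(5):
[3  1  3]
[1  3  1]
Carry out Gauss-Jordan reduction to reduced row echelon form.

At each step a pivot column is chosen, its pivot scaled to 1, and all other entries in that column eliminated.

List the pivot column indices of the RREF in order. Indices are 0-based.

pivot columns: 0, 1

[1] R0 /= 3  ⇒  (1, 2, 1)
     R1 -= 1·R0  ⇒  (0, 1, 0)
[2] R1 /= 1  ⇒  (0, 1, 0)
     R0 -= 2·R1  ⇒  (1, 0, 1)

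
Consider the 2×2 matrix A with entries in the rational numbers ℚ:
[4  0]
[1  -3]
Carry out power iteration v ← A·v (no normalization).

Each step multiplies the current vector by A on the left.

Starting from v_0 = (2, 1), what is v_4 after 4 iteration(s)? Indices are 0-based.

v_4 = (512, 131)

v_0 = (2, 1).
v_1 = A·v_0 = (8, -1).
v_2 = A·v_1 = (32, 11).
v_3 = A·v_2 = (128, -1).
v_4 = A·v_3 = (512, 131).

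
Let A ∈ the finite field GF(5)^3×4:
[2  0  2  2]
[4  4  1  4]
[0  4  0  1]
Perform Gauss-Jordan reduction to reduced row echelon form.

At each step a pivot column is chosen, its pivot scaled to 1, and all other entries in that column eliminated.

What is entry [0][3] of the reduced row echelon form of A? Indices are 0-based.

step 1: normalize row 0 (÷2) = (1, 0, 1, 1)
  row 1: subtract 4×row0 = (0, 4, 2, 0)
step 2: normalize row 1 (÷4) = (0, 1, 3, 0)
  row 2: subtract 4×row1 = (0, 0, 3, 1)
step 3: normalize row 2 (÷3) = (0, 0, 1, 2)
  row 0: subtract 1×row2 = (1, 0, 0, 4)
  row 1: subtract 3×row2 = (0, 1, 0, 4)

M[0][3] = 4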